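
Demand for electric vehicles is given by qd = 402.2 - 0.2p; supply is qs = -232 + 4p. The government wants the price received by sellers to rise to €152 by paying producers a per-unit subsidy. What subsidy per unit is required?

At a seller price of 152, quantity supplied is -232 + 4·152 = 376.
Buyers absorb 376 only when they pay pb with 402.2 − 0.2·pb = 376, i.e. pb = 131.
s = ps − pb = 152 − 131 = 21.

Required subsidy s = €21 per unit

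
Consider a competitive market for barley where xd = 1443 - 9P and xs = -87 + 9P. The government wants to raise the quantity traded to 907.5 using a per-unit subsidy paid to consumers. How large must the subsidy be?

At x = 907.5, invert demand for the buyer price: Pb = (1443 − 907.5)/9 = 59.5; invert supply for the seller price: Ps = (907.5 − (-87))/9 = 110.5.
The subsidy must fill the gap: s = Ps − Pb = 110.5 − 59.5 = 51.

Required subsidy s = 51 per unit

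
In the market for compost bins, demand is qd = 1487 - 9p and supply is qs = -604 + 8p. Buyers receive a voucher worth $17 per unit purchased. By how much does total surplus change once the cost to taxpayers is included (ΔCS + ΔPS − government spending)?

Pre-subsidy: 1487 - 9p = -604 + 8p gives p* = 123, q* = 380.
With the rebate, buyers effectively pay pb = ps − 17, where ps is the price sellers receive.
Demand in terms of ps becomes qd = 1487 − 9(ps − 17) = 1640 - 9ps. Setting this equal to supply: 1640 - 9ps = -604 + 8ps, so ps = 132.
Buyers pay pb = 132 − 17 = 115; q' = -604 + 8·132 = 452.
ΔCS = ½(380 + 452)(123 − 115) = 3328; ΔPS = ½(380 + 452)(132 − 123) = 3744.
Government spending = 17 × 452 = 7684.
Net change = 3328 + 3744 − 7684 = -612. The loss equals the DWL triangle ½·17·72.

Net change in total surplus = -$612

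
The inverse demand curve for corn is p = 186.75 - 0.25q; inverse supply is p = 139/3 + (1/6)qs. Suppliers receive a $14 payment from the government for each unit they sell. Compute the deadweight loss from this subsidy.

Deadweight loss = $235.2

Pre-subsidy: 186.75 - 0.25q = 139/3 + (1/6)q gives q* = 337 and p* = 102.5.
With the subsidy, sellers receive ps = pb + 14 for each unit, where pb is the price buyers pay.
On the curves, pb = 186.75 - 0.25q and ps = 139/3 + (1/6)q; the wedge ps − pb = 14 gives 139/3 + (1/6)q − (186.75 - 0.25q) = 14, so q' = 370.6.
Then pb = 186.75 − 0.25·370.6 = 94.1 and ps = 139/3 + (1/6)·370.6 = 108.1.
The subsidy expands output by 370.6 − 337 = 33.6 past the efficient level; on those units the gap between marginal cost and willingness to pay runs from 0 up to 14.
DWL = ½ × 14 × 33.6 = 235.2.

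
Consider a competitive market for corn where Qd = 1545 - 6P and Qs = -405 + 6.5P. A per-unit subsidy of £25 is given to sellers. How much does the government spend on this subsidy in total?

Pre-subsidy: 1545 - 6P = -405 + 6.5P gives P* = 156, Q* = 609.
With the subsidy, sellers receive Ps = Pb + 25 for each unit, where Pb is the price buyers pay.
Supply in terms of Pb becomes Qs = -405 + 6.5(Pb + 25) = -242.5 + 6.5Pb. Setting this equal to demand: 1545 - 6Pb = -242.5 + 6.5Pb, so Pb = 143.
Sellers receive Ps = 143 + 25 = 168; Q' = 1545 − 6·143 = 687.
Government outlay = subsidy × quantity = 25 × 687 = 17175.

Government cost = £17175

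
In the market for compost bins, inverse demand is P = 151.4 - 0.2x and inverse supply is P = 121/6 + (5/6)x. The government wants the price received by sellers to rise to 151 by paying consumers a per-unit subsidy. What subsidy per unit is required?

Required subsidy s = 31 per unit

At a seller price of 151, quantity supplied is -24.2 + 1.2·151 = 157.
Buyers absorb 157 only when they pay Pb = 151.4 − 0.2·157 = 120.
s = Ps − Pb = 151 − 120 = 31.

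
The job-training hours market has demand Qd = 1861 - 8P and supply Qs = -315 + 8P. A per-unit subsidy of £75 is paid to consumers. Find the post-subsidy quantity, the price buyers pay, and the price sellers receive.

Q' = 1073; buyers pay £98.5; sellers receive £173.5

Pre-subsidy: 1861 - 8P = -315 + 8P gives P* = 136, Q* = 773.
With the rebate, buyers effectively pay Pb = Ps − 75, where Ps is the price sellers receive.
Demand in terms of Ps becomes Qd = 1861 − 8(Ps − 75) = 2461 - 8Ps. Setting this equal to supply: 2461 - 8Ps = -315 + 8Ps, so Ps = 173.5.
Buyers pay Pb = 173.5 − 75 = 98.5; Q' = -315 + 8·173.5 = 1073.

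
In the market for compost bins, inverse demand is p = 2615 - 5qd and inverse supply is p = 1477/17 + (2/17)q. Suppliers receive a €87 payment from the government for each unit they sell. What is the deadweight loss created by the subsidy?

Pre-subsidy: 2615 - 5q = 1477/17 + (2/17)q gives q* = 494 and p* = 145.
With the subsidy, sellers receive ps = pb + 87 for each unit, where pb is the price buyers pay.
On the curves, pb = 2615 - 5q and ps = 1477/17 + (2/17)q; the wedge ps − pb = 87 gives 1477/17 + (2/17)q − (2615 - 5q) = 87, so q' = 511.
Then pb = 2615 − 5·511 = 60 and ps = 1477/17 + (2/17)·511 = 147.
The subsidy expands output by 511 − 494 = 17 past the efficient level; on those units the gap between marginal cost and willingness to pay runs from 0 up to 87.
DWL = ½ × 87 × 17 = 739.5.

Deadweight loss = €739.5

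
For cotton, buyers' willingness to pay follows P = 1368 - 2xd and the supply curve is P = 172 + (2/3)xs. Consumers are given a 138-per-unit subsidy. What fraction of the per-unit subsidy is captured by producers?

Producer share = 0.25

Pre-subsidy: 1368 - 2x = 172 + (2/3)x gives x* = 448.5 and P* = 471.
With the rebate, buyers effectively pay Pb = Ps − 138, where Ps is the price sellers receive.
On the curves, Pb = 1368 - 2x and Ps = 172 + (2/3)x; the wedge Ps − Pb = 138 gives 172 + (2/3)x − (1368 - 2x) = 138, so x' = 500.25.
Then Pb = 1368 − 2·500.25 = 367.5 and Ps = 172 + (2/3)·500.25 = 505.5.
Buyers' price falls by P* − Pb = 471 − 367.5 = 103.5; sellers' price rises by Ps − P* = 505.5 − 471 = 34.5.
So producers capture 34.5/138 = 0.25 of each unit of subsidy.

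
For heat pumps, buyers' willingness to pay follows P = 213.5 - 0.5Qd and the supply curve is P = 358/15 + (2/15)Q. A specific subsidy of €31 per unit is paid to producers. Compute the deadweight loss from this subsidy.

Pre-subsidy: 213.5 - 0.5Q = 358/15 + (2/15)Q gives Q* = 5689/19 and P* = 1212/19.
With the subsidy, sellers receive Ps = Pb + 31 for each unit, where Pb is the price buyers pay.
On the curves, Pb = 213.5 - 0.5Q and Ps = 358/15 + (2/15)Q; the wedge Ps − Pb = 31 gives 358/15 + (2/15)Q − (213.5 - 0.5Q) = 31, so Q' = 6619/19.
Then Pb = 213.5 − 0.5·(6619/19) = 747/19 and Ps = 358/15 + (2/15)·(6619/19) = 1336/19.
The subsidy expands output by 6619/19 − 5689/19 = 930/19 past the efficient level; on those units the gap between marginal cost and willingness to pay runs from 0 up to 31.
DWL = ½ × 31 × 930/19 = 14415/19.

Deadweight loss = 14415/19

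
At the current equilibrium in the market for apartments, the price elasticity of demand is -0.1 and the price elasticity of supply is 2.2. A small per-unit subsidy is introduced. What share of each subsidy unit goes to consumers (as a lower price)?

Consumer share = 22/23

For a small subsidy around the equilibrium, the benefit split depends on the relative slopes, which at a point are proportional to the elasticities.
Buyer share = εs/(εs + |εd|) = 2.2/(2.2 + 0.1) = 22/23; seller share = |εd|/(εs + |εd|) = 1/23.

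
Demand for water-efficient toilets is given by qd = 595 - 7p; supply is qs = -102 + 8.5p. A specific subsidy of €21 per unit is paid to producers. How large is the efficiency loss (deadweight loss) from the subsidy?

Deadweight loss = 52479/62

Pre-subsidy: 595 - 7p = -102 + 8.5p gives p* = 1394/31, q* = 8687/31.
With the subsidy, sellers receive ps = pb + 21 for each unit, where pb is the price buyers pay.
Supply in terms of pb becomes qs = -102 + 8.5(pb + 21) = 76.5 + 8.5pb. Setting this equal to demand: 595 - 7pb = 76.5 + 8.5pb, so pb = 1037/31.
Sellers receive ps = 1037/31 + 21 = 1688/31; q' = 595 − 7·(1037/31) = 11186/31.
The subsidy expands output by 11186/31 − 8687/31 = 2499/31 past the efficient level; on those units the gap between marginal cost and willingness to pay runs from 0 up to 21.
DWL = ½ × 21 × 2499/31 = 52479/62.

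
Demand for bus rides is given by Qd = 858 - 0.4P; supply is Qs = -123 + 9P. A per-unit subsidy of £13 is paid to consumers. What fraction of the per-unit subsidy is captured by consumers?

Pre-subsidy: 858 - 0.4P = -123 + 9P gives P* = 4905/47, Q* = 38364/47.
With the rebate, buyers effectively pay Pb = Ps − 13, where Ps is the price sellers receive.
Demand in terms of Ps becomes Qd = 858 − 0.4(Ps − 13) = 863.2 - 0.4Ps. Setting this equal to supply: 863.2 - 0.4Ps = -123 + 9Ps, so Ps = 4931/47.
Buyers pay Pb = 4931/47 − 13 = 4320/47; Q' = -123 + 9·(4931/47) = 38598/47.
Buyers' price falls by P* − Pb = 4905/47 − 4320/47 = 585/47; sellers' price rises by Ps − P* = 4931/47 − 4905/47 = 26/47.
So consumers capture (585/47)/13 = 45/47 of each unit of subsidy.

Consumer share = 45/47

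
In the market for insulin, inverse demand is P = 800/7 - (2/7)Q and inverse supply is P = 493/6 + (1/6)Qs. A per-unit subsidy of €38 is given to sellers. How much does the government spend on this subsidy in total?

Pre-subsidy: 800/7 - (2/7)Q = 493/6 + (1/6)Q gives Q* = 71 and P* = 94.
With the subsidy, sellers receive Ps = Pb + 38 for each unit, where Pb is the price buyers pay.
On the curves, Pb = 800/7 - (2/7)Q and Ps = 493/6 + (1/6)Q; the wedge Ps − Pb = 38 gives 493/6 + (1/6)Q − (800/7 - (2/7)Q) = 38, so Q' = 155.
Then Pb = 800/7 − (2/7)·155 = 70 and Ps = 493/6 + (1/6)·155 = 108.
Government outlay = subsidy × quantity = 38 × 155 = 5890.

Government cost = €5890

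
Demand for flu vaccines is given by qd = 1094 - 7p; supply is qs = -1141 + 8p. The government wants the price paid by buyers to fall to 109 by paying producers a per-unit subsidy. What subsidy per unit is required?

Required subsidy s = 75 per unit

At a buyer price of 109, quantity demanded is 1094 − 7·109 = 331.
Sellers supply 331 only when they receive ps with -1141 + 8·ps = 331, i.e. ps = 184.
s = ps − pb = 184 − 109 = 75.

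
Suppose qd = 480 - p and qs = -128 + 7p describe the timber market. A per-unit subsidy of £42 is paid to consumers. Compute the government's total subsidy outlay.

Government cost = £18511.5

Pre-subsidy: 480 - p = -128 + 7p gives p* = 76, q* = 404.
With the rebate, buyers effectively pay pb = ps − 42, where ps is the price sellers receive.
Demand in terms of ps becomes qd = 480 − 1(ps − 42) = 522 - ps. Setting this equal to supply: 522 - ps = -128 + 7ps, so ps = 81.25.
Buyers pay pb = 81.25 − 42 = 39.25; q' = -128 + 7·81.25 = 440.75.
Government outlay = subsidy × quantity = 42 × 440.75 = 18511.5.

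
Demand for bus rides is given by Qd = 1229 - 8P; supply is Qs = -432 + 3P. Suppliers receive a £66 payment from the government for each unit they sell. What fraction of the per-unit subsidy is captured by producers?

Pre-subsidy: 1229 - 8P = -432 + 3P gives P* = 151, Q* = 21.
With the subsidy, sellers receive Ps = Pb + 66 for each unit, where Pb is the price buyers pay.
Supply in terms of Pb becomes Qs = -432 + 3(Pb + 66) = -234 + 3Pb. Setting this equal to demand: 1229 - 8Pb = -234 + 3Pb, so Pb = 133.
Sellers receive Ps = 133 + 66 = 199; Q' = 1229 − 8·133 = 165.
Buyers' price falls by P* − Pb = 151 − 133 = 18; sellers' price rises by Ps − P* = 199 − 151 = 48.
So producers capture 48/66 = 8/11 of each unit of subsidy.

Producer share = 8/11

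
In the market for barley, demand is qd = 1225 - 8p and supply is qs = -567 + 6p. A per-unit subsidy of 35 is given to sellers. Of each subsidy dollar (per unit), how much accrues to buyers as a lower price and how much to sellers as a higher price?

Buyers gain 15 per unit; sellers gain 20 per unit

Pre-subsidy: 1225 - 8p = -567 + 6p gives p* = 128, q* = 201.
With the subsidy, sellers receive ps = pb + 35 for each unit, where pb is the price buyers pay.
Supply in terms of pb becomes qs = -567 + 6(pb + 35) = -357 + 6pb. Setting this equal to demand: 1225 - 8pb = -357 + 6pb, so pb = 113.
Sellers receive ps = 113 + 35 = 148; q' = 1225 − 8·113 = 321.
Buyers' price falls by p* − pb = 128 − 113 = 15; sellers' price rises by ps − p* = 148 − 128 = 20.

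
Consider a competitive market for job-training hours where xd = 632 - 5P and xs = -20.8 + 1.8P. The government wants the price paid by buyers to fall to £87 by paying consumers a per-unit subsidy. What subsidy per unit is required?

At a buyer price of 87, quantity demanded is 632 − 5·87 = 197.
Sellers supply 197 only when they receive Ps with -20.8 + 1.8·Ps = 197, i.e. Ps = 121.
s = Ps − Pb = 121 − 87 = 34.

Required subsidy s = £34 per unit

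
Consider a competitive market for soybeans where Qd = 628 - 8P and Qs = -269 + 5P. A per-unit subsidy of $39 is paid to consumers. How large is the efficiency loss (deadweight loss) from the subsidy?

Deadweight loss = $2340

Pre-subsidy: 628 - 8P = -269 + 5P gives P* = 69, Q* = 76.
With the rebate, buyers effectively pay Pb = Ps − 39, where Ps is the price sellers receive.
Demand in terms of Ps becomes Qd = 628 − 8(Ps − 39) = 940 - 8Ps. Setting this equal to supply: 940 - 8Ps = -269 + 5Ps, so Ps = 93.
Buyers pay Pb = 93 − 39 = 54; Q' = -269 + 5·93 = 196.
The subsidy expands output by 196 − 76 = 120 past the efficient level; on those units the gap between marginal cost and willingness to pay runs from 0 up to 39.
DWL = ½ × 39 × 120 = 2340.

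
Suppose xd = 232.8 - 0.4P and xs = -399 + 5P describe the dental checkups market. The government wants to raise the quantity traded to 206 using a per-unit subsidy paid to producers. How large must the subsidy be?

At x = 206, invert demand for the buyer price: Pb = (232.8 − 206)/0.4 = 67; invert supply for the seller price: Ps = (206 − (-399))/5 = 121.
The subsidy must fill the gap: s = Ps − Pb = 121 − 67 = 54.

Required subsidy s = 54 per unit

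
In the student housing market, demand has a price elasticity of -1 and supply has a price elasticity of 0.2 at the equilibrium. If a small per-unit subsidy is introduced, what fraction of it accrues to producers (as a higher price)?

Producer share = 5/6

For a small subsidy around the equilibrium, the benefit split depends on the relative slopes, which at a point are proportional to the elasticities.
Buyer share = εs/(εs + |εd|) = 0.2/(0.2 + 1) = 1/6; seller share = |εd|/(εs + |εd|) = 5/6.
So producers capture 5/6 of the subsidy.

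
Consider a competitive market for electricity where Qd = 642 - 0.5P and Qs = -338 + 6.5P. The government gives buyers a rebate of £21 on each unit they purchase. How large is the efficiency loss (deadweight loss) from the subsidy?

Pre-subsidy: 642 - 0.5P = -338 + 6.5P gives P* = 140, Q* = 572.
With the rebate, buyers effectively pay Pb = Ps − 21, where Ps is the price sellers receive.
Demand in terms of Ps becomes Qd = 642 − 0.5(Ps − 21) = 652.5 - 0.5Ps. Setting this equal to supply: 652.5 - 0.5Ps = -338 + 6.5Ps, so Ps = 141.5.
Buyers pay Pb = 141.5 − 21 = 120.5; Q' = -338 + 6.5·141.5 = 581.75.
The subsidy expands output by 581.75 − 572 = 9.75 past the efficient level; on those units the gap between marginal cost and willingness to pay runs from 0 up to 21.
DWL = ½ × 21 × 9.75 = 102.375.

Deadweight loss = £102.375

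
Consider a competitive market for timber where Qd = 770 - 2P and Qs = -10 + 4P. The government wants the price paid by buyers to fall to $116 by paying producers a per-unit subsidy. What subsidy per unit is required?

Required subsidy s = $21 per unit

At a buyer price of 116, quantity demanded is 770 − 2·116 = 538.
Sellers supply 538 only when they receive Ps with -10 + 4·Ps = 538, i.e. Ps = 137.
s = Ps − Pb = 137 − 116 = 21.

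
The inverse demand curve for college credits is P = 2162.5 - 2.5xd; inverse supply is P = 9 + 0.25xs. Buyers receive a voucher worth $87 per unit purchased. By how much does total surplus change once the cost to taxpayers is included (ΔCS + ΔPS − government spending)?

Pre-subsidy: 2162.5 - 2.5x = 9 + 0.25x gives x* = 8614/11 and P* = 4505/22.
With the rebate, buyers effectively pay Pb = Ps − 87, where Ps is the price sellers receive.
On the curves, Pb = 2162.5 - 2.5x and Ps = 9 + 0.25x; the wedge Ps − Pb = 87 gives 9 + 0.25x − (2162.5 - 2.5x) = 87, so x' = 8962/11.
Then Pb = 2162.5 − 2.5·(8962/11) = 2765/22 and Ps = 9 + 0.25·(8962/11) = 4679/22.
ΔCS = ½(8614/11 + 8962/11)(4505/22 − 2765/22) = 7645560/121; ΔPS = ½(8614/11 + 8962/11)(4679/22 − 4505/22) = 764556/121.
Government spending = 87 × 8962/11 = 779694/11.
Net change = 7645560/121 + 764556/121 − 779694/11 = -15138/11. The loss equals the DWL triangle ½·87·348/11.

Net change in total surplus = -15138/11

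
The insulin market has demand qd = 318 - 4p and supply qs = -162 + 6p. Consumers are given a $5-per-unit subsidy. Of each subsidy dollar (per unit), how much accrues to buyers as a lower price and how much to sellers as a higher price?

Pre-subsidy: 318 - 4p = -162 + 6p gives p* = 48, q* = 126.
With the rebate, buyers effectively pay pb = ps − 5, where ps is the price sellers receive.
Demand in terms of ps becomes qd = 318 − 4(ps − 5) = 338 - 4ps. Setting this equal to supply: 338 - 4ps = -162 + 6ps, so ps = 50.
Buyers pay pb = 50 − 5 = 45; q' = -162 + 6·50 = 138.
Buyers' price falls by p* − pb = 48 − 45 = 3; sellers' price rises by ps − p* = 50 − 48 = 2.

Buyers gain $3 per unit; sellers gain $2 per unit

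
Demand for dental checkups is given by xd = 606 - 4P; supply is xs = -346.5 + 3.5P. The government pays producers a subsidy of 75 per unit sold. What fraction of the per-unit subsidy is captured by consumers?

Consumer share = 7/15

Pre-subsidy: 606 - 4P = -346.5 + 3.5P gives P* = 127, x* = 98.
With the subsidy, sellers receive Ps = Pb + 75 for each unit, where Pb is the price buyers pay.
Supply in terms of Pb becomes xs = -346.5 + 3.5(Pb + 75) = -84 + 3.5Pb. Setting this equal to demand: 606 - 4Pb = -84 + 3.5Pb, so Pb = 92.
Sellers receive Ps = 92 + 75 = 167; x' = 606 − 4·92 = 238.
Buyers' price falls by P* − Pb = 127 − 92 = 35; sellers' price rises by Ps − P* = 167 − 127 = 40.
So consumers capture 35/75 = 7/15 of each unit of subsidy.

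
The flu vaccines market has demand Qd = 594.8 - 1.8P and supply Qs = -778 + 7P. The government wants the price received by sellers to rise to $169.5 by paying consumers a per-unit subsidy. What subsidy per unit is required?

At a seller price of 169.5, quantity supplied is -778 + 7·169.5 = 408.5.
Buyers absorb 408.5 only when they pay Pb with 594.8 − 1.8·Pb = 408.5, i.e. Pb = 103.5.
s = Ps − Pb = 169.5 − 103.5 = 66.

Required subsidy s = $66 per unit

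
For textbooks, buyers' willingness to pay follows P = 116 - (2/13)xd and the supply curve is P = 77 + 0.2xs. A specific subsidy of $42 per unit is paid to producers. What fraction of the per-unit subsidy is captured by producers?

Producer share = 13/23

Pre-subsidy: 116 - (2/13)x = 77 + 0.2x gives x* = 2535/23 and P* = 2278/23.
With the subsidy, sellers receive Ps = Pb + 42 for each unit, where Pb is the price buyers pay.
On the curves, Pb = 116 - (2/13)x and Ps = 77 + 0.2x; the wedge Ps − Pb = 42 gives 77 + 0.2x − (116 - (2/13)x) = 42, so x' = 5265/23.
Then Pb = 116 − (2/13)·(5265/23) = 1858/23 and Ps = 77 + 0.2·(5265/23) = 2824/23.
Buyers' price falls by P* − Pb = 2278/23 − 1858/23 = 420/23; sellers' price rises by Ps − P* = 2824/23 − 2278/23 = 546/23.
So producers capture (546/23)/42 = 13/23 of each unit of subsidy.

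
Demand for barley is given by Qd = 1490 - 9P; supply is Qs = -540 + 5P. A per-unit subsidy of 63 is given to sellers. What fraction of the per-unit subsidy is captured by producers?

Pre-subsidy: 1490 - 9P = -540 + 5P gives P* = 145, Q* = 185.
With the subsidy, sellers receive Ps = Pb + 63 for each unit, where Pb is the price buyers pay.
Supply in terms of Pb becomes Qs = -540 + 5(Pb + 63) = -225 + 5Pb. Setting this equal to demand: 1490 - 9Pb = -225 + 5Pb, so Pb = 122.5.
Sellers receive Ps = 122.5 + 63 = 185.5; Q' = 1490 − 9·122.5 = 387.5.
Buyers' price falls by P* − Pb = 145 − 122.5 = 22.5; sellers' price rises by Ps − P* = 185.5 − 145 = 40.5.
So producers capture 40.5/63 = 9/14 of each unit of subsidy.

Producer share = 9/14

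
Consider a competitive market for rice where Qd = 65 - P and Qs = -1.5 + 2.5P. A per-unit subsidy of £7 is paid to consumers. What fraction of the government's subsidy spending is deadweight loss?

DWL / government spending = 5/102

Pre-subsidy: 65 - P = -1.5 + 2.5P gives P* = 19, Q* = 46.
With the rebate, buyers effectively pay Pb = Ps − 7, where Ps is the price sellers receive.
Demand in terms of Ps becomes Qd = 65 − 1(Ps − 7) = 72 - Ps. Setting this equal to supply: 72 - Ps = -1.5 + 2.5Ps, so Ps = 21.
Buyers pay Pb = 21 − 7 = 14; Q' = -1.5 + 2.5·21 = 51.
ΔCS = ½(46 + 51)(19 − 14) = 242.5; ΔPS = ½(46 + 51)(21 − 19) = 97.
Government spending = 7 × 51 = 357.
DWL = ½ × 7 × (51 − 46) = 17.5; fraction = 17.5 / 357 = 5/102.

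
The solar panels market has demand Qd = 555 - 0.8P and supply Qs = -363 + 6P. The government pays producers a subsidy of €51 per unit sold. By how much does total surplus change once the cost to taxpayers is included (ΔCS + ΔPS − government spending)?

Net change in total surplus = -€918

Pre-subsidy: 555 - 0.8P = -363 + 6P gives P* = 135, Q* = 447.
With the subsidy, sellers receive Ps = Pb + 51 for each unit, where Pb is the price buyers pay.
Supply in terms of Pb becomes Qs = -363 + 6(Pb + 51) = -57 + 6Pb. Setting this equal to demand: 555 - 0.8Pb = -57 + 6Pb, so Pb = 90.
Sellers receive Ps = 90 + 51 = 141; Q' = 555 − 0.8·90 = 483.
ΔCS = ½(447 + 483)(135 − 90) = 20925; ΔPS = ½(447 + 483)(141 − 135) = 2790.
Government spending = 51 × 483 = 24633.
Net change = 20925 + 2790 − 24633 = -918. The loss equals the DWL triangle ½·51·36.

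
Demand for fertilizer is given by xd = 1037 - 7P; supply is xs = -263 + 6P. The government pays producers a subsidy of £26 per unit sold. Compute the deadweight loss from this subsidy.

Pre-subsidy: 1037 - 7P = -263 + 6P gives P* = 100, x* = 337.
With the subsidy, sellers receive Ps = Pb + 26 for each unit, where Pb is the price buyers pay.
Supply in terms of Pb becomes xs = -263 + 6(Pb + 26) = -107 + 6Pb. Setting this equal to demand: 1037 - 7Pb = -107 + 6Pb, so Pb = 88.
Sellers receive Ps = 88 + 26 = 114; x' = 1037 − 7·88 = 421.
The subsidy expands output by 421 − 337 = 84 past the efficient level; on those units the gap between marginal cost and willingness to pay runs from 0 up to 26.
DWL = ½ × 26 × 84 = 1092.

Deadweight loss = £1092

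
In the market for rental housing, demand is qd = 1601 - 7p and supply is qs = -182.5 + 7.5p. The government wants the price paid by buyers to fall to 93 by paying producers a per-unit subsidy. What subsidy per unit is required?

Required subsidy s = 58 per unit

At a buyer price of 93, quantity demanded is 1601 − 7·93 = 950.
Sellers supply 950 only when they receive ps with -182.5 + 7.5·ps = 950, i.e. ps = 151.
s = ps − pb = 151 − 93 = 58.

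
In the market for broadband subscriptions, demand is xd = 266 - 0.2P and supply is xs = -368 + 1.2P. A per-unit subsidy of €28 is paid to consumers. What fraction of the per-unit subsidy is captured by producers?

Producer share = 1/7

Pre-subsidy: 266 - 0.2P = -368 + 1.2P gives P* = 3170/7, x* = 1228/7.
With the rebate, buyers effectively pay Pb = Ps − 28, where Ps is the price sellers receive.
Demand in terms of Ps becomes xd = 266 − 0.2(Ps − 28) = 271.6 - 0.2Ps. Setting this equal to supply: 271.6 - 0.2Ps = -368 + 1.2Ps, so Ps = 3198/7.
Buyers pay Pb = 3198/7 − 28 = 3002/7; x' = -368 + 1.2·(3198/7) = 6308/35.
Buyers' price falls by P* − Pb = 3170/7 − 3002/7 = 24; sellers' price rises by Ps − P* = 3198/7 − 3170/7 = 4.
So producers capture 4/28 = 1/7 of each unit of subsidy.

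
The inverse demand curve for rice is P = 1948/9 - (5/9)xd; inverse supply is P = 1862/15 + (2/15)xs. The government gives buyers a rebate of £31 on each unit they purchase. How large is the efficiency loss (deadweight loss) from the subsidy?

Deadweight loss = £697.5

Pre-subsidy: 1948/9 - (5/9)x = 1862/15 + (2/15)x gives x* = 134 and P* = 142.
With the rebate, buyers effectively pay Pb = Ps − 31, where Ps is the price sellers receive.
On the curves, Pb = 1948/9 - (5/9)x and Ps = 1862/15 + (2/15)x; the wedge Ps − Pb = 31 gives 1862/15 + (2/15)x − (1948/9 - (5/9)x) = 31, so x' = 179.
Then Pb = 1948/9 − (5/9)·179 = 117 and Ps = 1862/15 + (2/15)·179 = 148.
The subsidy expands output by 179 − 134 = 45 past the efficient level; on those units the gap between marginal cost and willingness to pay runs from 0 up to 31.
DWL = ½ × 31 × 45 = 697.5.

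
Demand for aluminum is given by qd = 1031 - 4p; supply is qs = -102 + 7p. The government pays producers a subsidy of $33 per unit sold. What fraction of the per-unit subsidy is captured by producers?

Producer share = 4/11

Pre-subsidy: 1031 - 4p = -102 + 7p gives p* = 103, q* = 619.
With the subsidy, sellers receive ps = pb + 33 for each unit, where pb is the price buyers pay.
Supply in terms of pb becomes qs = -102 + 7(pb + 33) = 129 + 7pb. Setting this equal to demand: 1031 - 4pb = 129 + 7pb, so pb = 82.
Sellers receive ps = 82 + 33 = 115; q' = 1031 − 4·82 = 703.
Buyers' price falls by p* − pb = 103 − 82 = 21; sellers' price rises by ps − p* = 115 − 103 = 12.
So producers capture 12/33 = 4/11 of each unit of subsidy.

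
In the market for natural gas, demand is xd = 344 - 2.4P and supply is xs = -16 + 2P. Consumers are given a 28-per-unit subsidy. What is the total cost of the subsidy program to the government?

Pre-subsidy: 344 - 2.4P = -16 + 2P gives P* = 900/11, x* = 1624/11.
With the rebate, buyers effectively pay Pb = Ps − 28, where Ps is the price sellers receive.
Demand in terms of Ps becomes xd = 344 − 2.4(Ps − 28) = 411.2 - 2.4Ps. Setting this equal to supply: 411.2 - 2.4Ps = -16 + 2Ps, so Ps = 1068/11.
Buyers pay Pb = 1068/11 − 28 = 760/11; x' = -16 + 2·(1068/11) = 1960/11.
Government outlay = subsidy × quantity = 28 × 1960/11 = 54880/11.

Government cost = 54880/11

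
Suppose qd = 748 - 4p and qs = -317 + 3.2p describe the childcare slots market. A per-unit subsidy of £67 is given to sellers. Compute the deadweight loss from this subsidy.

Pre-subsidy: 748 - 4p = -317 + 3.2p gives p* = 1775/12, q* = 469/3.
With the subsidy, sellers receive ps = pb + 67 for each unit, where pb is the price buyers pay.
Supply in terms of pb becomes qs = -317 + 3.2(pb + 67) = -102.6 + 3.2pb. Setting this equal to demand: 748 - 4pb = -102.6 + 3.2pb, so pb = 4253/36.
Sellers receive ps = 4253/36 + 67 = 6665/36; q' = 748 − 4·(4253/36) = 2479/9.
The subsidy expands output by 2479/9 − 469/3 = 1072/9 past the efficient level; on those units the gap between marginal cost and willingness to pay runs from 0 up to 67.
DWL = ½ × 67 × 1072/9 = 35912/9.

Deadweight loss = 35912/9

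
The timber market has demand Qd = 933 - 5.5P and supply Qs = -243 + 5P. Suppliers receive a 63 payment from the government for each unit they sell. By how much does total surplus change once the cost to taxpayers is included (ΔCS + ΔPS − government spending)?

Pre-subsidy: 933 - 5.5P = -243 + 5P gives P* = 112, Q* = 317.
With the subsidy, sellers receive Ps = Pb + 63 for each unit, where Pb is the price buyers pay.
Supply in terms of Pb becomes Qs = -243 + 5(Pb + 63) = 72 + 5Pb. Setting this equal to demand: 933 - 5.5Pb = 72 + 5Pb, so Pb = 82.
Sellers receive Ps = 82 + 63 = 145; Q' = 933 − 5.5·82 = 482.
ΔCS = ½(317 + 482)(112 − 82) = 11985; ΔPS = ½(317 + 482)(145 − 112) = 13183.5.
Government spending = 63 × 482 = 30366.
Net change = 11985 + 13183.5 − 30366 = -5197.5. The loss equals the DWL triangle ½·63·165.

Net change in total surplus = -5197.5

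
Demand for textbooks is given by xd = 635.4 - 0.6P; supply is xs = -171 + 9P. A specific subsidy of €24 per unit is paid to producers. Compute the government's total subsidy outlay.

Government cost = €14364

Pre-subsidy: 635.4 - 0.6P = -171 + 9P gives P* = 84, x* = 585.
With the subsidy, sellers receive Ps = Pb + 24 for each unit, where Pb is the price buyers pay.
Supply in terms of Pb becomes xs = -171 + 9(Pb + 24) = 45 + 9Pb. Setting this equal to demand: 635.4 - 0.6Pb = 45 + 9Pb, so Pb = 61.5.
Sellers receive Ps = 61.5 + 24 = 85.5; x' = 635.4 − 0.6·61.5 = 598.5.
Government outlay = subsidy × quantity = 24 × 598.5 = 14364.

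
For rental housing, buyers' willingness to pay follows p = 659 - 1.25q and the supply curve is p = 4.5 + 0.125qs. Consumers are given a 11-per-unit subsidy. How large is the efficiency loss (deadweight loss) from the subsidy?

Pre-subsidy: 659 - 1.25q = 4.5 + 0.125q gives q* = 476 and p* = 64.
With the rebate, buyers effectively pay pb = ps − 11, where ps is the price sellers receive.
On the curves, pb = 659 - 1.25q and ps = 4.5 + 0.125q; the wedge ps − pb = 11 gives 4.5 + 0.125q − (659 - 1.25q) = 11, so q' = 484.
Then pb = 659 − 1.25·484 = 54 and ps = 4.5 + 0.125·484 = 65.
The subsidy expands output by 484 − 476 = 8 past the efficient level; on those units the gap between marginal cost and willingness to pay runs from 0 up to 11.
DWL = ½ × 11 × 8 = 44.

Deadweight loss = 44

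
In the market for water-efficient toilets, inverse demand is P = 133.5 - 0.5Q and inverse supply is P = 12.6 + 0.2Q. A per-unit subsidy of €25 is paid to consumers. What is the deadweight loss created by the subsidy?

Pre-subsidy: 133.5 - 0.5Q = 12.6 + 0.2Q gives Q* = 1209/7 and P* = 330/7.
With the rebate, buyers effectively pay Pb = Ps − 25, where Ps is the price sellers receive.
On the curves, Pb = 133.5 - 0.5Q and Ps = 12.6 + 0.2Q; the wedge Ps − Pb = 25 gives 12.6 + 0.2Q − (133.5 - 0.5Q) = 25, so Q' = 1459/7.
Then Pb = 133.5 − 0.5·(1459/7) = 205/7 and Ps = 12.6 + 0.2·(1459/7) = 380/7.
The subsidy expands output by 1459/7 − 1209/7 = 250/7 past the efficient level; on those units the gap between marginal cost and willingness to pay runs from 0 up to 25.
DWL = ½ × 25 × 250/7 = 3125/7.

Deadweight loss = 3125/7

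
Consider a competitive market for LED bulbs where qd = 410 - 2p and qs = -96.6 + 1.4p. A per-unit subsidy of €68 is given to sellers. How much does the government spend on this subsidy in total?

Government cost = €11424

Pre-subsidy: 410 - 2p = -96.6 + 1.4p gives p* = 149, q* = 112.
With the subsidy, sellers receive ps = pb + 68 for each unit, where pb is the price buyers pay.
Supply in terms of pb becomes qs = -96.6 + 1.4(pb + 68) = -1.4 + 1.4pb. Setting this equal to demand: 410 - 2pb = -1.4 + 1.4pb, so pb = 121.
Sellers receive ps = 121 + 68 = 189; q' = 410 − 2·121 = 168.
Government outlay = subsidy × quantity = 68 × 168 = 11424.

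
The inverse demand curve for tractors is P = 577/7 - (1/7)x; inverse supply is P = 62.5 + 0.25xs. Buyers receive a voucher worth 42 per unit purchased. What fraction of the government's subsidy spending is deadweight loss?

DWL / government spending = 98/289

Pre-subsidy: 577/7 - (1/7)x = 62.5 + 0.25x gives x* = 558/11 and P* = 827/11.
With the rebate, buyers effectively pay Pb = Ps − 42, where Ps is the price sellers receive.
On the curves, Pb = 577/7 - (1/7)x and Ps = 62.5 + 0.25x; the wedge Ps − Pb = 42 gives 62.5 + 0.25x − (577/7 - (1/7)x) = 42, so x' = 1734/11.
Then Pb = 577/7 − (1/7)·(1734/11) = 659/11 and Ps = 62.5 + 0.25·(1734/11) = 1121/11.
ΔCS = ½(558/11 + 1734/11)(827/11 − 659/11) = 192528/121; ΔPS = ½(558/11 + 1734/11)(1121/11 − 827/11) = 336924/121.
Government spending = 42 × 1734/11 = 72828/11.
DWL = ½ × 42 × (1734/11 − 558/11) = 24696/11; fraction = (24696/11) / (72828/11) = 98/289.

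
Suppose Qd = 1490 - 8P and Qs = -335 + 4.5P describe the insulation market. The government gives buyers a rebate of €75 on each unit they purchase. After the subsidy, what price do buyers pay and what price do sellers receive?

Buyers pay €119; sellers receive €194

Pre-subsidy: 1490 - 8P = -335 + 4.5P gives P* = 146, Q* = 322.
With the rebate, buyers effectively pay Pb = Ps − 75, where Ps is the price sellers receive.
Demand in terms of Ps becomes Qd = 1490 − 8(Ps − 75) = 2090 - 8Ps. Setting this equal to supply: 2090 - 8Ps = -335 + 4.5Ps, so Ps = 194.
Buyers pay Pb = 194 − 75 = 119; Q' = -335 + 4.5·194 = 538.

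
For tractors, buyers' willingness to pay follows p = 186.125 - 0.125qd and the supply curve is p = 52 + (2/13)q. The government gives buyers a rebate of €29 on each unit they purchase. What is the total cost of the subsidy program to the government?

Government cost = €16965

Pre-subsidy: 186.125 - 0.125q = 52 + (2/13)q gives q* = 481 and p* = 126.
With the rebate, buyers effectively pay pb = ps − 29, where ps is the price sellers receive.
On the curves, pb = 186.125 - 0.125q and ps = 52 + (2/13)q; the wedge ps − pb = 29 gives 52 + (2/13)q − (186.125 - 0.125q) = 29, so q' = 585.
Then pb = 186.125 − 0.125·585 = 113 and ps = 52 + (2/13)·585 = 142.
Government outlay = subsidy × quantity = 29 × 585 = 16965.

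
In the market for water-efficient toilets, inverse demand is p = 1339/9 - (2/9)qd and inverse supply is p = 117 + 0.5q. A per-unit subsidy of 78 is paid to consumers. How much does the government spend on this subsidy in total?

Government cost = 11856

Pre-subsidy: 1339/9 - (2/9)q = 117 + 0.5q gives q* = 44 and p* = 139.
With the rebate, buyers effectively pay pb = ps − 78, where ps is the price sellers receive.
On the curves, pb = 1339/9 - (2/9)q and ps = 117 + 0.5q; the wedge ps − pb = 78 gives 117 + 0.5q − (1339/9 - (2/9)q) = 78, so q' = 152.
Then pb = 1339/9 − (2/9)·152 = 115 and ps = 117 + 0.5·152 = 193.
Government outlay = subsidy × quantity = 78 × 152 = 11856.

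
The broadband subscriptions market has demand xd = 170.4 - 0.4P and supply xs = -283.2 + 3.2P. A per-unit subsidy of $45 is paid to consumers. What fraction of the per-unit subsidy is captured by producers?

Pre-subsidy: 170.4 - 0.4P = -283.2 + 3.2P gives P* = 126, x* = 120.
With the rebate, buyers effectively pay Pb = Ps − 45, where Ps is the price sellers receive.
Demand in terms of Ps becomes xd = 170.4 − 0.4(Ps − 45) = 188.4 - 0.4Ps. Setting this equal to supply: 188.4 - 0.4Ps = -283.2 + 3.2Ps, so Ps = 131.
Buyers pay Pb = 131 − 45 = 86; x' = -283.2 + 3.2·131 = 136.
Buyers' price falls by P* − Pb = 126 − 86 = 40; sellers' price rises by Ps − P* = 131 − 126 = 5.
So producers capture 5/45 = 1/9 of each unit of subsidy.

Producer share = 1/9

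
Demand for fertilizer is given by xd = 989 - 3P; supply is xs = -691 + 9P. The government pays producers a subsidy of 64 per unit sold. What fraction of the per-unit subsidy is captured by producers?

Producer share = 0.25

Pre-subsidy: 989 - 3P = -691 + 9P gives P* = 140, x* = 569.
With the subsidy, sellers receive Ps = Pb + 64 for each unit, where Pb is the price buyers pay.
Supply in terms of Pb becomes xs = -691 + 9(Pb + 64) = -115 + 9Pb. Setting this equal to demand: 989 - 3Pb = -115 + 9Pb, so Pb = 92.
Sellers receive Ps = 92 + 64 = 156; x' = 989 − 3·92 = 713.
Buyers' price falls by P* − Pb = 140 − 92 = 48; sellers' price rises by Ps − P* = 156 − 140 = 16.
So producers capture 16/64 = 0.25 of each unit of subsidy.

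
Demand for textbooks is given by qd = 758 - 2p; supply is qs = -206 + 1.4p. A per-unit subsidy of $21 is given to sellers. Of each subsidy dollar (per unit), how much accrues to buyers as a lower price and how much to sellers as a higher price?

Pre-subsidy: 758 - 2p = -206 + 1.4p gives p* = 4820/17, q* = 3246/17.
With the subsidy, sellers receive ps = pb + 21 for each unit, where pb is the price buyers pay.
Supply in terms of pb becomes qs = -206 + 1.4(pb + 21) = -176.6 + 1.4pb. Setting this equal to demand: 758 - 2pb = -176.6 + 1.4pb, so pb = 4673/17.
Sellers receive ps = 4673/17 + 21 = 5030/17; q' = 758 − 2·(4673/17) = 3540/17.
Buyers' price falls by p* − pb = 4820/17 − 4673/17 = 147/17; sellers' price rises by ps − p* = 5030/17 − 4820/17 = 210/17.

Buyers gain 147/17 per unit; sellers gain 210/17 per unit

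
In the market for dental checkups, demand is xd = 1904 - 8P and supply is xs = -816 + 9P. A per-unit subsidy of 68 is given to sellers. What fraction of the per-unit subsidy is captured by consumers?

Pre-subsidy: 1904 - 8P = -816 + 9P gives P* = 160, x* = 624.
With the subsidy, sellers receive Ps = Pb + 68 for each unit, where Pb is the price buyers pay.
Supply in terms of Pb becomes xs = -816 + 9(Pb + 68) = -204 + 9Pb. Setting this equal to demand: 1904 - 8Pb = -204 + 9Pb, so Pb = 124.
Sellers receive Ps = 124 + 68 = 192; x' = 1904 − 8·124 = 912.
Buyers' price falls by P* − Pb = 160 − 124 = 36; sellers' price rises by Ps − P* = 192 − 160 = 32.
So consumers capture 36/68 = 9/17 of each unit of subsidy.

Consumer share = 9/17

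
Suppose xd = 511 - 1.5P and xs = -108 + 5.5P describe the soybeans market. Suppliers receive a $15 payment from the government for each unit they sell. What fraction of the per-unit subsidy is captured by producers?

Pre-subsidy: 511 - 1.5P = -108 + 5.5P gives P* = 619/7, x* = 5297/14.
With the subsidy, sellers receive Ps = Pb + 15 for each unit, where Pb is the price buyers pay.
Supply in terms of Pb becomes xs = -108 + 5.5(Pb + 15) = -25.5 + 5.5Pb. Setting this equal to demand: 511 - 1.5Pb = -25.5 + 5.5Pb, so Pb = 1073/14.
Sellers receive Ps = 1073/14 + 15 = 1283/14; x' = 511 − 1.5·(1073/14) = 11089/28.
Buyers' price falls by P* − Pb = 619/7 − 1073/14 = 165/14; sellers' price rises by Ps − P* = 1283/14 − 619/7 = 45/14.
So producers capture (45/14)/15 = 3/14 of each unit of subsidy.

Producer share = 3/14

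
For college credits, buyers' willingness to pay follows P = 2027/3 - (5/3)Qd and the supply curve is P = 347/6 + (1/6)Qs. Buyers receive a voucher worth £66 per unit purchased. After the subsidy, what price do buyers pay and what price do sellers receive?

Pre-subsidy: 2027/3 - (5/3)Q = 347/6 + (1/6)Q gives Q* = 337 and P* = 114.
With the rebate, buyers effectively pay Pb = Ps − 66, where Ps is the price sellers receive.
On the curves, Pb = 2027/3 - (5/3)Q and Ps = 347/6 + (1/6)Q; the wedge Ps − Pb = 66 gives 347/6 + (1/6)Q − (2027/3 - (5/3)Q) = 66, so Q' = 373.
Then Pb = 2027/3 − (5/3)·373 = 54 and Ps = 347/6 + (1/6)·373 = 120.

Buyers pay £54; sellers receive £120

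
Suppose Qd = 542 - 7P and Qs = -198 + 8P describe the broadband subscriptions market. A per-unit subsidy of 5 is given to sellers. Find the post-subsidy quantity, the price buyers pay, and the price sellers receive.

Q' = 646/3; buyers pay 140/3; sellers receive 155/3

Pre-subsidy: 542 - 7P = -198 + 8P gives P* = 148/3, Q* = 590/3.
With the subsidy, sellers receive Ps = Pb + 5 for each unit, where Pb is the price buyers pay.
Supply in terms of Pb becomes Qs = -198 + 8(Pb + 5) = -158 + 8Pb. Setting this equal to demand: 542 - 7Pb = -158 + 8Pb, so Pb = 140/3.
Sellers receive Ps = 140/3 + 5 = 155/3; Q' = 542 − 7·(140/3) = 646/3.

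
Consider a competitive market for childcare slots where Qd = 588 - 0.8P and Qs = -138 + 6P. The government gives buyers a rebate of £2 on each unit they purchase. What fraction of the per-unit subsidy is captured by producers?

Producer share = 2/17

Pre-subsidy: 588 - 0.8P = -138 + 6P gives P* = 1815/17, Q* = 8544/17.
With the rebate, buyers effectively pay Pb = Ps − 2, where Ps is the price sellers receive.
Demand in terms of Ps becomes Qd = 588 − 0.8(Ps − 2) = 589.6 - 0.8Ps. Setting this equal to supply: 589.6 - 0.8Ps = -138 + 6Ps, so Ps = 107.
Buyers pay Pb = 107 − 2 = 105; Q' = -138 + 6·107 = 504.
Buyers' price falls by P* − Pb = 1815/17 − 105 = 30/17; sellers' price rises by Ps − P* = 107 − 1815/17 = 4/17.
So producers capture (4/17)/2 = 2/17 of each unit of subsidy.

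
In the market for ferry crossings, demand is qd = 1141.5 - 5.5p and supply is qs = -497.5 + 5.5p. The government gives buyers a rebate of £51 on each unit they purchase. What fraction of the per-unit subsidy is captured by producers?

Pre-subsidy: 1141.5 - 5.5p = -497.5 + 5.5p gives p* = 149, q* = 322.
With the rebate, buyers effectively pay pb = ps − 51, where ps is the price sellers receive.
Demand in terms of ps becomes qd = 1141.5 − 5.5(ps − 51) = 1422 - 5.5ps. Setting this equal to supply: 1422 - 5.5ps = -497.5 + 5.5ps, so ps = 174.5.
Buyers pay pb = 174.5 − 51 = 123.5; q' = -497.5 + 5.5·174.5 = 462.25.
Buyers' price falls by p* − pb = 149 − 123.5 = 25.5; sellers' price rises by ps − p* = 174.5 − 149 = 25.5.
So producers capture 25.5/51 = 0.5 of each unit of subsidy.

Producer share = 0.5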